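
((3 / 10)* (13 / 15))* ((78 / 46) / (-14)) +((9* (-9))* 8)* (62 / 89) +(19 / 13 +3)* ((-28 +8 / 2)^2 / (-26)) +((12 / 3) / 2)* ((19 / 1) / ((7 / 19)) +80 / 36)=-964838826683 / 2179440900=-442.70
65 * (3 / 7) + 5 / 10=397 / 14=28.36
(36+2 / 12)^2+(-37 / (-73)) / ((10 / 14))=17196809 / 13140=1308.74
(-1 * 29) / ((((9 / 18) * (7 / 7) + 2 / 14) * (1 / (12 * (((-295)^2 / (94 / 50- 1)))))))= -1766607500 / 33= -53533560.61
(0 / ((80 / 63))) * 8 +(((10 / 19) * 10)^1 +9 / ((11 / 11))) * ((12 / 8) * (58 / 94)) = 23577 / 1786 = 13.20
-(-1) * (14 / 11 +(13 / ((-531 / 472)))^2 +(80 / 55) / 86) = 5165378 / 38313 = 134.82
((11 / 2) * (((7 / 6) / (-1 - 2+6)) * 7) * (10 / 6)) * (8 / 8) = 2695 / 108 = 24.95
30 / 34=0.88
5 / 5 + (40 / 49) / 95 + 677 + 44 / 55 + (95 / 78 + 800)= 537382837 / 363090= 1480.03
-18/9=-2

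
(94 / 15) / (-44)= -47 / 330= -0.14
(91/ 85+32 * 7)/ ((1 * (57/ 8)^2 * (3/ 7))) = 2856896/ 276165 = 10.34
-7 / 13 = -0.54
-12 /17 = -0.71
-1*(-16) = 16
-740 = -740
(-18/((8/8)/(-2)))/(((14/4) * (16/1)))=0.64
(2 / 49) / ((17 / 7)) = 2 / 119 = 0.02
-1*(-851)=851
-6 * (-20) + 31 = 151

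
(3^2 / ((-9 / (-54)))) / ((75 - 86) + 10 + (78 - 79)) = -27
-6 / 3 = -2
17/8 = 2.12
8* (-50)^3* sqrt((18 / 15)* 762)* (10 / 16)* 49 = -36750000* sqrt(635) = -926070832.87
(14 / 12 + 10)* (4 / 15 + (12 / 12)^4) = 1273 / 90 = 14.14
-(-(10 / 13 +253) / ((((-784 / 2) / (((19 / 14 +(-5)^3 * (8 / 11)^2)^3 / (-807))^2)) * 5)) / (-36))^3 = 357669944023050984998601874224248136944857100053397670817511962019108026966302156993627186665139 / 5293381959239634348683002365639891472295558883346048126173928717752653534520722587648000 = 67569267.96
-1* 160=-160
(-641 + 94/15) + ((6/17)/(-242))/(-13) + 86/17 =-252571846/401115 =-629.67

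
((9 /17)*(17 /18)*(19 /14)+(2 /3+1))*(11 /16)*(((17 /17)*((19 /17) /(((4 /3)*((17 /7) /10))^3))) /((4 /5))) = 11348308125 /171051008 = 66.34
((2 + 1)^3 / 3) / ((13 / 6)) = 54 / 13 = 4.15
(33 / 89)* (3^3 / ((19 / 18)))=16038 / 1691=9.48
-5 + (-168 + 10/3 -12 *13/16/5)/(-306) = -81803/18360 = -4.46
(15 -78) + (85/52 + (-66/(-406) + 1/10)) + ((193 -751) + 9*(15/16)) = -610.67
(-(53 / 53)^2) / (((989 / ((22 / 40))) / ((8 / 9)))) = -22 / 44505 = -0.00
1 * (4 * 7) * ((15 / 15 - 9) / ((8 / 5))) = -140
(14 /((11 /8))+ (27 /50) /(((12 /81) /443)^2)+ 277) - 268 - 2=42490610937 /8800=4828478.52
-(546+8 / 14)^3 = -56006043976 / 343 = -163282927.04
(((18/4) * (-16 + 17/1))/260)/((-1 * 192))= -3/33280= -0.00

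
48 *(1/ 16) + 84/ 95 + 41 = 44.88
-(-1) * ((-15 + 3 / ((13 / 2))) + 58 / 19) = -2837 / 247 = -11.49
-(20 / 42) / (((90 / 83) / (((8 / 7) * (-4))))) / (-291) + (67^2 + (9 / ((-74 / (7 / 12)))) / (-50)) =25577825715653 / 5697896400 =4488.99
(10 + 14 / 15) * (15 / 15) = 164 / 15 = 10.93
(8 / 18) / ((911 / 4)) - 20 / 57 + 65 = 10071409 / 155781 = 64.65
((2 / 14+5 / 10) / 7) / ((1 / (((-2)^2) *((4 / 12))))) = 6 / 49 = 0.12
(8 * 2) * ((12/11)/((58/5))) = 480/319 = 1.50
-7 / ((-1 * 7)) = 1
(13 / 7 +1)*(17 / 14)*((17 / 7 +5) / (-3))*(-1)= 8840 / 1029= 8.59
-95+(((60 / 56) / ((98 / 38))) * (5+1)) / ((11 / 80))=-290035 / 3773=-76.87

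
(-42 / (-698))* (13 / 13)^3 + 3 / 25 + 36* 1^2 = 315672 / 8725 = 36.18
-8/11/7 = -8/77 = -0.10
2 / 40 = 1 / 20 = 0.05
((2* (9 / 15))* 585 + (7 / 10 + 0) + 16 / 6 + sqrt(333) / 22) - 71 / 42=3* sqrt(37) / 22 + 73886 / 105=704.51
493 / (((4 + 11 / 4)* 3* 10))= 986 / 405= 2.43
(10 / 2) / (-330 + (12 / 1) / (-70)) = -175 / 11556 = -0.02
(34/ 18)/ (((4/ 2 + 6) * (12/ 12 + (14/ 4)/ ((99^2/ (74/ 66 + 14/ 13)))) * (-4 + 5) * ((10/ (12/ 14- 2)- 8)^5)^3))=-2131935061082112/ 20711926257721884497544668848281937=-0.00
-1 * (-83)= 83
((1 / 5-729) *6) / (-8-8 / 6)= 16398 / 35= 468.51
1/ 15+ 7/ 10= 23/ 30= 0.77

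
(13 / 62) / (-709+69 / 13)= -169 / 567176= -0.00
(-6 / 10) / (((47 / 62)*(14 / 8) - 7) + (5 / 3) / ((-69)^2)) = 0.11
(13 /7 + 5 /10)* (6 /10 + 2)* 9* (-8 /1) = -15444 /35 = -441.26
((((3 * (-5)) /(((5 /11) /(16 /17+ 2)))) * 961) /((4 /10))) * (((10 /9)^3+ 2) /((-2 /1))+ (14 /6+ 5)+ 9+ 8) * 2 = -43631802500 /4131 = -10562043.69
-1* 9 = -9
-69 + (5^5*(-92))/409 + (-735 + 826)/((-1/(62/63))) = -3171143/3681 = -861.49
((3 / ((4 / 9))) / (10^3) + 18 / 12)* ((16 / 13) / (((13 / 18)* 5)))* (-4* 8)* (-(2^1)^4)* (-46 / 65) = -1277531136 / 6865625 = -186.08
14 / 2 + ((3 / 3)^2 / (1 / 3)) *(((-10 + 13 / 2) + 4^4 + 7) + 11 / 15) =7877 / 10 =787.70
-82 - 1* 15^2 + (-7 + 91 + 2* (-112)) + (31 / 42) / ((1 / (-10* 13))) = -542.95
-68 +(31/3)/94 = -67.89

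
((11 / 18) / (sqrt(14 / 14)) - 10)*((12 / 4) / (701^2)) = -169 / 2948406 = -0.00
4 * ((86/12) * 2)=172/3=57.33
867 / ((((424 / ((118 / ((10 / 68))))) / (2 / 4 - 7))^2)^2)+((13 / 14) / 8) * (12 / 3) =175426132527740965429 / 8837338720000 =19850561.13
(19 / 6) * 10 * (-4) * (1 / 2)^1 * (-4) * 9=2280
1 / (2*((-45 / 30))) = -1 / 3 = -0.33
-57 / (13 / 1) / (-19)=3 / 13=0.23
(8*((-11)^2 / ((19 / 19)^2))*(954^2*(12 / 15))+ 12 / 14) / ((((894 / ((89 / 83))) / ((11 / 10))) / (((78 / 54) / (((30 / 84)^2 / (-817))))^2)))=15010612451098396380248 / 188578125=79598906029521.70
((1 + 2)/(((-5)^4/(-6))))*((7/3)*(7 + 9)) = -672/625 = -1.08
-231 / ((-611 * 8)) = 231 / 4888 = 0.05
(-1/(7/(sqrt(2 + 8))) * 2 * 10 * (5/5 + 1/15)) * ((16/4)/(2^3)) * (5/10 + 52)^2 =-4200 * sqrt(10) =-13281.57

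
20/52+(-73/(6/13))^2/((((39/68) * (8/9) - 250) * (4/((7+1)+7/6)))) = -229.40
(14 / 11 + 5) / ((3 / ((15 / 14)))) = 345 / 154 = 2.24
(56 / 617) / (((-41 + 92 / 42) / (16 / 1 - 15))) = -1176 / 502855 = -0.00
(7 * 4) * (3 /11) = 84 /11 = 7.64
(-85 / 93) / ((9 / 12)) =-340 / 279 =-1.22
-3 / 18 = -0.17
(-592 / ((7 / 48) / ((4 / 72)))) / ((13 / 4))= -18944 / 273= -69.39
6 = 6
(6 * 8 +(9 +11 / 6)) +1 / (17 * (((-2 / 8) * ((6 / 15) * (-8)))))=12017 / 204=58.91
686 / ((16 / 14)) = 2401 / 4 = 600.25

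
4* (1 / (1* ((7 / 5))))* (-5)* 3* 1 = -300 / 7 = -42.86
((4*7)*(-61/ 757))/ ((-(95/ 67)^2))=7667212/ 6831925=1.12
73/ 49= 1.49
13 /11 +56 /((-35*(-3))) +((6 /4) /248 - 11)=-759377 /81840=-9.28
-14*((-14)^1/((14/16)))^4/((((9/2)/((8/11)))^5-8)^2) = -1008806316530991104/90278728214814395881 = -0.01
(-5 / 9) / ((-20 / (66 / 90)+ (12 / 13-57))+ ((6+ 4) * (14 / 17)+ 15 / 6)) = 24310 / 3177459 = 0.01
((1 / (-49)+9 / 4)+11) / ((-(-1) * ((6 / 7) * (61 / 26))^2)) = 438217 / 133956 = 3.27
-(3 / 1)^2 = -9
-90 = -90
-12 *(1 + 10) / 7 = -132 / 7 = -18.86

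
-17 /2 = -8.50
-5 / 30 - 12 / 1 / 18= -5 / 6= -0.83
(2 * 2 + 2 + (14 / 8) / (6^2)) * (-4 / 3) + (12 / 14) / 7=-7.94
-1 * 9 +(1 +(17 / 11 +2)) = -49 / 11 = -4.45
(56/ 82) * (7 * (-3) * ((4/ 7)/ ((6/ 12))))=-672/ 41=-16.39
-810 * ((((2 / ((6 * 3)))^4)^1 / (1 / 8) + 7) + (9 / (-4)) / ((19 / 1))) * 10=-85800275 / 1539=-55750.67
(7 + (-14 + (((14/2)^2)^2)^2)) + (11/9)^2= 466948435/81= 5764795.49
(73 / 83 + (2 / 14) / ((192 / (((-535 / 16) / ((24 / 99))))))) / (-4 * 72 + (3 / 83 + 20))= -3697657 / 1275387904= -0.00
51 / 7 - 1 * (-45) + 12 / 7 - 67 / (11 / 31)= -1483 / 11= -134.82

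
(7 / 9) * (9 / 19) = 7 / 19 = 0.37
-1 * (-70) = 70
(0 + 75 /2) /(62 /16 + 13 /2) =300 /83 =3.61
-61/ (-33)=1.85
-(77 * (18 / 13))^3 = -2662500456 / 2197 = -1211880.04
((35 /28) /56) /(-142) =-5 /31808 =-0.00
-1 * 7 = -7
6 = 6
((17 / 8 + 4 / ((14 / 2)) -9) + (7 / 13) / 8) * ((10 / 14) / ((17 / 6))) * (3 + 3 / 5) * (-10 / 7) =612900 / 75803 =8.09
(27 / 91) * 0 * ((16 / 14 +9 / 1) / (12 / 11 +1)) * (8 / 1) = 0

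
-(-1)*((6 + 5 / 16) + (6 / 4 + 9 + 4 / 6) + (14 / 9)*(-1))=2293 / 144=15.92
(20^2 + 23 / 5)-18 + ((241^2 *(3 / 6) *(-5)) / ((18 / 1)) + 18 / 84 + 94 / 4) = -9647179 / 1260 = -7656.49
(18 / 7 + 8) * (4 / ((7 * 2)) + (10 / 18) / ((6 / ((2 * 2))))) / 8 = 1147 / 1323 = 0.87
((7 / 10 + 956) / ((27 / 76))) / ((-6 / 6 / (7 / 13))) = -1450.04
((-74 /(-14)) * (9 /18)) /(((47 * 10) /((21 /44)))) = 111 /41360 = 0.00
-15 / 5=-3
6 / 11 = 0.55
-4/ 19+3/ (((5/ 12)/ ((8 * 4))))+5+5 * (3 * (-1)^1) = 20918/ 95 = 220.19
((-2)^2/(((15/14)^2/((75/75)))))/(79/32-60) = -3584/59175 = -0.06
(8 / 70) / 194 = 2 / 3395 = 0.00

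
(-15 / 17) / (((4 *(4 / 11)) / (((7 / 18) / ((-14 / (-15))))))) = -275 / 1088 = -0.25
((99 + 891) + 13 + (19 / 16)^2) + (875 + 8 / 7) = 3369951 / 1792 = 1880.55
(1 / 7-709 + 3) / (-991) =4941 / 6937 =0.71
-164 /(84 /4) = -164 /21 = -7.81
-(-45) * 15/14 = 675/14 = 48.21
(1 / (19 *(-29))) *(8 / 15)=-8 / 8265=-0.00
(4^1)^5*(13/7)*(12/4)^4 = 154038.86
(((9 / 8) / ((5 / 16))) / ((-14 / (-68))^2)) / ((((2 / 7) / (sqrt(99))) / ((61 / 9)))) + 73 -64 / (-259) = 18971 / 259 + 211548 * sqrt(11) / 35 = 20119.69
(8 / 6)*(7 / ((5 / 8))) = 224 / 15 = 14.93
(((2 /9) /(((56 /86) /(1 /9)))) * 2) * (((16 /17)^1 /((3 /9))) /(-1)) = -688 /3213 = -0.21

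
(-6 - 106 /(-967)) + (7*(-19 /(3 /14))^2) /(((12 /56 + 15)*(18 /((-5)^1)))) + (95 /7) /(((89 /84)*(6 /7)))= -1478478087862 /1484844939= -995.71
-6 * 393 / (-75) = 31.44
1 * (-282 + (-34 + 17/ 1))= -299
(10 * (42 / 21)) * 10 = 200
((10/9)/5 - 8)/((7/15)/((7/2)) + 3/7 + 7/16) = -7.78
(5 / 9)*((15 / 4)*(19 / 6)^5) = 61902475 / 93312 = 663.39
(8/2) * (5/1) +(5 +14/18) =25.78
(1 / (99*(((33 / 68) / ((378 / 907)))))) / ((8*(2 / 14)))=833 / 109747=0.01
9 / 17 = 0.53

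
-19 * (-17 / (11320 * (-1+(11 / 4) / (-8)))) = -1292 / 60845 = -0.02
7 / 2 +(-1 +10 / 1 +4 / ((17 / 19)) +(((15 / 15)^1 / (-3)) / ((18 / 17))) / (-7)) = 17.02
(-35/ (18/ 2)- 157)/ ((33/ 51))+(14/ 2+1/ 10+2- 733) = -962821/ 990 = -972.55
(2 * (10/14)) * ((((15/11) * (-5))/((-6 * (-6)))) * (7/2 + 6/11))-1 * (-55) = 547895/10164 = 53.91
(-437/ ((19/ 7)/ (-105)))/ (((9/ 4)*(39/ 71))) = 1600340/ 117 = 13678.12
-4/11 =-0.36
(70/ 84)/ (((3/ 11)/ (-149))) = -8195/ 18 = -455.28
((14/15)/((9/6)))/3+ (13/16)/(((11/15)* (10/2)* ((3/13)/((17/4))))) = 4.29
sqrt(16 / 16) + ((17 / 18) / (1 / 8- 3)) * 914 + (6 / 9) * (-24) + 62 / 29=-313.11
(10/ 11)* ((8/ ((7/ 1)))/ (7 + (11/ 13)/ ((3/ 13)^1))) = 15/ 154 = 0.10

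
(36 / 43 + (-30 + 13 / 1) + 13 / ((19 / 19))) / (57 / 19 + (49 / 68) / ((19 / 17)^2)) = -196384 / 222095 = -0.88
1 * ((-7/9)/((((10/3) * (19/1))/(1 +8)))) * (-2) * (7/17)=0.09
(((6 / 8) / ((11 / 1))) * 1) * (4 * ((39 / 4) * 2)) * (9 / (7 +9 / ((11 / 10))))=1053 / 334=3.15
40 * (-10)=-400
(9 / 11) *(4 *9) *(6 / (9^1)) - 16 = 40 / 11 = 3.64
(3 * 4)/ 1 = 12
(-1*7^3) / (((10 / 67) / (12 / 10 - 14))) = 735392 / 25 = 29415.68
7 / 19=0.37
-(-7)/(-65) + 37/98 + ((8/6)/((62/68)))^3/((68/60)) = 5173677361/1707918030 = 3.03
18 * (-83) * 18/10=-13446/5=-2689.20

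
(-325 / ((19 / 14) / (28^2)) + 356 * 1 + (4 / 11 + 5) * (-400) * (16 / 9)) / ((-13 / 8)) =2877260512 / 24453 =117664.93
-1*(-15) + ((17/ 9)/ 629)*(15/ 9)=15.01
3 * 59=177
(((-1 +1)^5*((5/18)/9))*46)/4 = 0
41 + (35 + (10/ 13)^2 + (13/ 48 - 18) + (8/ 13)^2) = 480565/ 8112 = 59.24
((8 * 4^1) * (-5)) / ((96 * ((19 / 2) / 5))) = -50 / 57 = -0.88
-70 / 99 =-0.71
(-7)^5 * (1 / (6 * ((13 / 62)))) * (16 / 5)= -8336272 / 195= -42750.11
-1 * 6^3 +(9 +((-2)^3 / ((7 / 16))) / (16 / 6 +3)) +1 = -24898 / 119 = -209.23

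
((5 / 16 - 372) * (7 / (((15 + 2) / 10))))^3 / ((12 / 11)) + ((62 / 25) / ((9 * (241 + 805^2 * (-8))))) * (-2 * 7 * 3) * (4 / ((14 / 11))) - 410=-3286190355.58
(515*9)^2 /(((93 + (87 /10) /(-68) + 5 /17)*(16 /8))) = 7304296500 /63353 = 115295.20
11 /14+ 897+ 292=16657 /14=1189.79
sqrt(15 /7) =sqrt(105) /7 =1.46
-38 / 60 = -19 / 30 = -0.63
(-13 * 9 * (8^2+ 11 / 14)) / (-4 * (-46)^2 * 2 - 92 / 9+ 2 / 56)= 1910142 / 4268423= 0.45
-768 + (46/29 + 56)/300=-667993/870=-767.81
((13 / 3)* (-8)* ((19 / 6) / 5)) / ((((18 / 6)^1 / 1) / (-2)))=1976 / 135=14.64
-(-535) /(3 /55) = 29425 /3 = 9808.33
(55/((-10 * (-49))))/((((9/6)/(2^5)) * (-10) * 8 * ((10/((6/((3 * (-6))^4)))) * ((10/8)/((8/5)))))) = -44/200930625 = -0.00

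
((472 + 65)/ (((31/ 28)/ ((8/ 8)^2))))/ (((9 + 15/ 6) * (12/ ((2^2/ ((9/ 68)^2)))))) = 46350976/ 57753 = 802.57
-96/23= -4.17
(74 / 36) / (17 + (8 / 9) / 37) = 1369 / 11338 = 0.12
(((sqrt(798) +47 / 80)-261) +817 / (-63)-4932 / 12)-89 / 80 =-1727443 / 2520 +sqrt(798) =-657.24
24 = 24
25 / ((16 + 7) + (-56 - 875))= -0.03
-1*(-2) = 2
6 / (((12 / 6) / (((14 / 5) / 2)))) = 21 / 5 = 4.20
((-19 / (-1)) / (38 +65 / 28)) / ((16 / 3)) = 399 / 4516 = 0.09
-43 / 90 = -0.48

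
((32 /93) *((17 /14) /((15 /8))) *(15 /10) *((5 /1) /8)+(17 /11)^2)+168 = 13438123 /78771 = 170.60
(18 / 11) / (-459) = -2 / 561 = -0.00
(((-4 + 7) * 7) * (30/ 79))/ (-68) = -315/ 2686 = -0.12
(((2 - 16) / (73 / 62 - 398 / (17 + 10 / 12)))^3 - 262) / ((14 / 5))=-1052343785924209 / 11258902960025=-93.47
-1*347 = -347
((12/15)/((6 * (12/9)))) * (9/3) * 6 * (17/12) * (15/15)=51/20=2.55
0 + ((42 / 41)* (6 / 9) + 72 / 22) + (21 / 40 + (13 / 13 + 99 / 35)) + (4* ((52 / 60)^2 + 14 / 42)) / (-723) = 34113967759 / 4108519800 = 8.30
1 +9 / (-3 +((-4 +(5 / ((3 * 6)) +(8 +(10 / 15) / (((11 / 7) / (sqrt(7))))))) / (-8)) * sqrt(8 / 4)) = -1.28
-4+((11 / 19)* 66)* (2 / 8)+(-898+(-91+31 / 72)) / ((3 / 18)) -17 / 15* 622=-2519703 / 380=-6630.80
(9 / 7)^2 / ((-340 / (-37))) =2997 / 16660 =0.18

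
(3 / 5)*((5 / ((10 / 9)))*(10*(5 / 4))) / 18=15 / 8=1.88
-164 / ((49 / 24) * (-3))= 1312 / 49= 26.78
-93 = -93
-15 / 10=-3 / 2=-1.50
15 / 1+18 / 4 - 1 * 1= 37 / 2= 18.50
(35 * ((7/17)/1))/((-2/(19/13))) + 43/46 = -48781/5083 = -9.60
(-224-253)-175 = -652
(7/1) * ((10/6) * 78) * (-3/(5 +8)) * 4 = -840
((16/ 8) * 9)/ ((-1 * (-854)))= 9/ 427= 0.02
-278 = -278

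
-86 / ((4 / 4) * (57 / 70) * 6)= -17.60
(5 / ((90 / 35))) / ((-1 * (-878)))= 35 / 15804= 0.00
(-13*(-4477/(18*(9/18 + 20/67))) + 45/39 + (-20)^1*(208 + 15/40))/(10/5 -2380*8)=2930833/476673444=0.01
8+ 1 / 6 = 49 / 6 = 8.17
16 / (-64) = -1 / 4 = -0.25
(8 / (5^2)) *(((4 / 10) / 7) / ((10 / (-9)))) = -0.02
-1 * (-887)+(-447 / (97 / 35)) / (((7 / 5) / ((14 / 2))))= 7814 / 97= 80.56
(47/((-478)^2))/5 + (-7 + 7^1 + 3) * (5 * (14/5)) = 42.00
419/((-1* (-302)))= 419/302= 1.39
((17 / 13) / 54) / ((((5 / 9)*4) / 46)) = 391 / 780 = 0.50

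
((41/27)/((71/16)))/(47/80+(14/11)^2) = 6350080/40960539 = 0.16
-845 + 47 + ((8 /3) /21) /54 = -1357394 /1701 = -798.00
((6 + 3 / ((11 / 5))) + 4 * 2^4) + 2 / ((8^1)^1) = 3151 / 44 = 71.61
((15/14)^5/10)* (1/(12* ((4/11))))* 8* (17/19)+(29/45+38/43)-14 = -968108897867/79092397440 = -12.24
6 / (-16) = -3 / 8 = -0.38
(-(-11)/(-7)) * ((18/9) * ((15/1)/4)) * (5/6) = -275/28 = -9.82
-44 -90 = -134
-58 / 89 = -0.65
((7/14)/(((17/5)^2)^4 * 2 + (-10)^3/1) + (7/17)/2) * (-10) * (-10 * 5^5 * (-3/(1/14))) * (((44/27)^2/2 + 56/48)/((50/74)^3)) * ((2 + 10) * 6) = -1632307062058292931640/1037408075973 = -1573447421.38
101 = 101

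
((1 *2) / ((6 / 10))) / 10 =1 / 3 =0.33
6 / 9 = 2 / 3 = 0.67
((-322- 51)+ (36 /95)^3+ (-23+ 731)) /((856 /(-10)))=-287267281 /73391300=-3.91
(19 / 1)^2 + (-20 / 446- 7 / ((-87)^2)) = 609249956 / 1687887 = 360.95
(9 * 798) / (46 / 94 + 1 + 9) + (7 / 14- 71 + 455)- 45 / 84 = 14751755 / 13804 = 1068.66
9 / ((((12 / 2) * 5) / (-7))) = -21 / 10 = -2.10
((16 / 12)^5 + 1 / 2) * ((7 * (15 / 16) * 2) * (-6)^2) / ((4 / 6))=80185 / 24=3341.04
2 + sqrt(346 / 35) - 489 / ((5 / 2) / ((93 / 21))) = -30248 / 35 + sqrt(12110) / 35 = -861.08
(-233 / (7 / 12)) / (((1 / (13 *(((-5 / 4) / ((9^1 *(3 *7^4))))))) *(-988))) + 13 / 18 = 8301493 / 11495988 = 0.72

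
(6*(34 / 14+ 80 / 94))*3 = 19422 / 329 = 59.03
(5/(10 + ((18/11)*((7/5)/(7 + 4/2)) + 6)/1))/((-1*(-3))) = 275/2682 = 0.10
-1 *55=-55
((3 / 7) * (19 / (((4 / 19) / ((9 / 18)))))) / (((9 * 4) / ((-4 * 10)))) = -1805 / 84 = -21.49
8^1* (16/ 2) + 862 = 926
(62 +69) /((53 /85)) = 11135 /53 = 210.09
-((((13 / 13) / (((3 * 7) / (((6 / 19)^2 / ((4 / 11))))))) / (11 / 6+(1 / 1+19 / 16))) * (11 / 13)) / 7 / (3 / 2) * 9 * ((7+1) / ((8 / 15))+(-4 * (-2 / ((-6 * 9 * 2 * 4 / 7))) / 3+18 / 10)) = -536272 / 13586235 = -0.04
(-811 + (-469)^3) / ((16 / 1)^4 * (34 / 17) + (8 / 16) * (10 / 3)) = -787.06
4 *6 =24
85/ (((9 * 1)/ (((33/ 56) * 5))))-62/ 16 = 23.95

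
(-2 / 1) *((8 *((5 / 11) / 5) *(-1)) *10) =160 / 11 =14.55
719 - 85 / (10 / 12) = 617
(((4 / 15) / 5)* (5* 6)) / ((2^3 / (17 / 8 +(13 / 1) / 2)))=69 / 40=1.72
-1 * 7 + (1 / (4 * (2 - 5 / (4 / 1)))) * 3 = -6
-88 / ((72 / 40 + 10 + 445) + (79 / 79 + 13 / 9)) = -0.19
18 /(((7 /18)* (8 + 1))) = 36 /7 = 5.14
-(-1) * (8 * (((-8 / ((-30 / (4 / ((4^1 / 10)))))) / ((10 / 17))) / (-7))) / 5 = -1.04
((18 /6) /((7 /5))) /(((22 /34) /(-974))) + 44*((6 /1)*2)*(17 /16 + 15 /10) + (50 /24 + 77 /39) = -7481581 /4004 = -1868.53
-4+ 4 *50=196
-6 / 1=-6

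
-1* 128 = -128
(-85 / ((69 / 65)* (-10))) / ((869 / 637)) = 703885 / 119922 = 5.87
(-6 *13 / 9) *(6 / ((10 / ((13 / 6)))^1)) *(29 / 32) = -4901 / 480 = -10.21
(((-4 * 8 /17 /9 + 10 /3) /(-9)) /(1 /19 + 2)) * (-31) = 281542 /53703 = 5.24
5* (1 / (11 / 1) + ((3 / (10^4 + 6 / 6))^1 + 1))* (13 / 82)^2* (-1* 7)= -710066175 / 739713964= -0.96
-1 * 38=-38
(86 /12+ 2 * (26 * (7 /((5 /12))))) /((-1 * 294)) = -26423 /8820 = -3.00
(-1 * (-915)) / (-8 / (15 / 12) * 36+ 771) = 1525 / 901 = 1.69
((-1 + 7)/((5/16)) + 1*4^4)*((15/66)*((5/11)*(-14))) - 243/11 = -50833/121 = -420.11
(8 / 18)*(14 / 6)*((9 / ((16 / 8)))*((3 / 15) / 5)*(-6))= -28 / 25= -1.12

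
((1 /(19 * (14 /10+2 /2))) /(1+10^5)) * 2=5 /11400114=0.00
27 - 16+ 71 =82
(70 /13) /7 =10 /13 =0.77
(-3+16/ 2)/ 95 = 0.05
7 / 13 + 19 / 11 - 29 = -3823 / 143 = -26.73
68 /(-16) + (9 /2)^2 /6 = -7 /8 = -0.88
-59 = -59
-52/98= -26/49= -0.53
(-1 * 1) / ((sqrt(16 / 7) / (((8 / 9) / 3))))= -2 * sqrt(7) / 27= -0.20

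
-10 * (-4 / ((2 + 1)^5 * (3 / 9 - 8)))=-40 / 1863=-0.02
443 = 443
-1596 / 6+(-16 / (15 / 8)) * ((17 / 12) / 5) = -60394 / 225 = -268.42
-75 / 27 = -25 / 9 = -2.78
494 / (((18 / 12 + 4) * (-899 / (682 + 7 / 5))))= -3375996 / 49445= -68.28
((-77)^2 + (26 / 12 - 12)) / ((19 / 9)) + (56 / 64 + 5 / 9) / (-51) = 195614663 / 69768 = 2803.79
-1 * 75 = -75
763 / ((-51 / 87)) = -1301.59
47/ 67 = 0.70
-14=-14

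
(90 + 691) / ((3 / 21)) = 5467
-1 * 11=-11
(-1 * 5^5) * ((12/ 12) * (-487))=1521875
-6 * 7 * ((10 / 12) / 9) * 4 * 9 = -140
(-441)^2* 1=194481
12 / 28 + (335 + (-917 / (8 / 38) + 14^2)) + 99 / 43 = -4601711 / 1204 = -3822.02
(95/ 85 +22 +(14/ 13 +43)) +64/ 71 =1068494/ 15691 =68.10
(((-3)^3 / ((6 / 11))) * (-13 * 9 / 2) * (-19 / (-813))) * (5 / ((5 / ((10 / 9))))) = 40755 / 542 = 75.19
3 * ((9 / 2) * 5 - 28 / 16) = 249 / 4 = 62.25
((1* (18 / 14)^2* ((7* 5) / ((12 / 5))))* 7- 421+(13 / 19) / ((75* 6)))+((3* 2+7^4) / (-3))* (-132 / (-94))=-1108245503 / 803700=-1378.93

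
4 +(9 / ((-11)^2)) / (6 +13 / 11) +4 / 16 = 14809 / 3476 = 4.26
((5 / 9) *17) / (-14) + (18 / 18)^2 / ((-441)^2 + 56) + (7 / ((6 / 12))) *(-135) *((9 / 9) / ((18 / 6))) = -2208411797 / 3501666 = -630.67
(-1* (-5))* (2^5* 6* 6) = 5760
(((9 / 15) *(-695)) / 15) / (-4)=139 / 20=6.95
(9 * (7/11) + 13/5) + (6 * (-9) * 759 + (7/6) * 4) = -6760546/165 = -40973.01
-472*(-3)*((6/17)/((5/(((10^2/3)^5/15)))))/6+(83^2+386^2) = 189443960935/4131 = 45859104.56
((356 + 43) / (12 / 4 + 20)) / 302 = 399 / 6946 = 0.06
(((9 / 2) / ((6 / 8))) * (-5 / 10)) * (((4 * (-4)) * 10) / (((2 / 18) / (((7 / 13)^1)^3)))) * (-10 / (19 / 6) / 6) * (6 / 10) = -8890560 / 41743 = -212.98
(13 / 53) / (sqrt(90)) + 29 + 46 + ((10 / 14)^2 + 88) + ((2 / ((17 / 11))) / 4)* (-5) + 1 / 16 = 13* sqrt(10) / 1590 + 2158537 / 13328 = 161.98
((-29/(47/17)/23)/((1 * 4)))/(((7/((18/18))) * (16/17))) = -8381/484288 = -0.02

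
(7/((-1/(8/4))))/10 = -7/5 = -1.40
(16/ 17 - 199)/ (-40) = 3367/ 680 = 4.95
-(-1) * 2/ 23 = 2/ 23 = 0.09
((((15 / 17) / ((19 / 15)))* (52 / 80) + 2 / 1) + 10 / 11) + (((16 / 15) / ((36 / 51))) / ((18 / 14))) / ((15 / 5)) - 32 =-487746163 / 17267580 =-28.25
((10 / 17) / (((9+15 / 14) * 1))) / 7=20 / 2397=0.01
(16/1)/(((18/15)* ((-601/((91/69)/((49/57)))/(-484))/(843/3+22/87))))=117008800480/25254621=4633.16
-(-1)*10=10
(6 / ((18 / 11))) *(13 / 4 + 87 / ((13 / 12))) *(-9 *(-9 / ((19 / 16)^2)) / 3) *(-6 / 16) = -10323720 / 4693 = -2199.81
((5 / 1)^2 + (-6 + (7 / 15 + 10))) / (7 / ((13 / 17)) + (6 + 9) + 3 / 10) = 676 / 561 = 1.20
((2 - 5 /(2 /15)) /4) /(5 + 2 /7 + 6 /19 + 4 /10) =-47215 /31928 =-1.48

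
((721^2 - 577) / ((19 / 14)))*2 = 14539392 / 19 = 765231.16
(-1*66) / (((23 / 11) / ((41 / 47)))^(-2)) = -7011366 / 18491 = -379.18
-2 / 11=-0.18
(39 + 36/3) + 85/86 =51.99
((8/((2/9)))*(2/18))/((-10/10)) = -4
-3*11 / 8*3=-99 / 8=-12.38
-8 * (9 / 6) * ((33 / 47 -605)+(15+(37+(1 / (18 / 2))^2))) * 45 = 42051020 / 141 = 298234.18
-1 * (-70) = 70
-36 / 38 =-18 / 19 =-0.95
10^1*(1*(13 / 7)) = 130 / 7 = 18.57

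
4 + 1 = 5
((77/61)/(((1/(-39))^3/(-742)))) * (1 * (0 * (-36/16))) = 0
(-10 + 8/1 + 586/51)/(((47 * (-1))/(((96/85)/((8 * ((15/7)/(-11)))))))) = 149072/1018725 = 0.15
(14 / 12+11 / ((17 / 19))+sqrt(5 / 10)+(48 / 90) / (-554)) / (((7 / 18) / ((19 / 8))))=171*sqrt(2) / 56+108383733 / 1318520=86.52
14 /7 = 2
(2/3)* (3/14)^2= 0.03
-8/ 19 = -0.42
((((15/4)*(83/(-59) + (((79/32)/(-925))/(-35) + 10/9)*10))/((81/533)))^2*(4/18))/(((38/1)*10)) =80977145442078363437089/2414416362611936256000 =33.54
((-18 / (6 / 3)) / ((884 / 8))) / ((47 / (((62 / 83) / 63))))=-124 / 6034847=-0.00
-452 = -452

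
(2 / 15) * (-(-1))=2 / 15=0.13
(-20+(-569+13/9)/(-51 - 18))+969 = 594437/621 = 957.23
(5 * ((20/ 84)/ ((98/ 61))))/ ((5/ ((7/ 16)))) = 305/ 4704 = 0.06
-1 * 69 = -69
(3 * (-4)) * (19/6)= -38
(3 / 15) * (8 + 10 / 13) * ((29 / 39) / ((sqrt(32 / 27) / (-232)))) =-95874 * sqrt(6) / 845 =-277.92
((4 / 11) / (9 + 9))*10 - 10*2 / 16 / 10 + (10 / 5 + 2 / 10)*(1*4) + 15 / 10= 10.38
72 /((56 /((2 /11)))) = 18 /77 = 0.23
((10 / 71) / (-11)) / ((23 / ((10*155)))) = -15500 / 17963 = -0.86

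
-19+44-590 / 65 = 207 / 13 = 15.92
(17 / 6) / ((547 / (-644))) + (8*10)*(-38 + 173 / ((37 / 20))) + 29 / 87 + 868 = 322169177 / 60717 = 5306.08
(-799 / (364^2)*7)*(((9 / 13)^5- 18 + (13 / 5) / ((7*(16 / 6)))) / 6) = 490133918609 / 3935586986240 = 0.12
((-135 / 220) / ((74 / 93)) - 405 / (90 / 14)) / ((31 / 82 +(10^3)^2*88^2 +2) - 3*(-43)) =-8513199 / 1033793041538444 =-0.00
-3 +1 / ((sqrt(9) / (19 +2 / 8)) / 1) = 41 / 12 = 3.42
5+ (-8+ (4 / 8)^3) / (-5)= 263 / 40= 6.58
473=473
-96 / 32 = -3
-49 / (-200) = 49 / 200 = 0.24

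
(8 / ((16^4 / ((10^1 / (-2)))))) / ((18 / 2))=-5 / 73728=-0.00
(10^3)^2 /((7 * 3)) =1000000 /21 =47619.05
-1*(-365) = 365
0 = 0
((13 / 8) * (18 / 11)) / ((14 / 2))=117 / 308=0.38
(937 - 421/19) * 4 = 69528/19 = 3659.37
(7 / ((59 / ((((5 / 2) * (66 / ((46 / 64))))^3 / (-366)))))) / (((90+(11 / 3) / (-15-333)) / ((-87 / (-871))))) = -15597978181632000 / 3583238135207107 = -4.35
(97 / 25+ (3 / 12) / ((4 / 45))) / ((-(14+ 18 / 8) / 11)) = -29447 / 6500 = -4.53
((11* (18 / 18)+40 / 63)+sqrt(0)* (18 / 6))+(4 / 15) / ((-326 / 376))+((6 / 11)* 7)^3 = 4578161953 / 68340195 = 66.99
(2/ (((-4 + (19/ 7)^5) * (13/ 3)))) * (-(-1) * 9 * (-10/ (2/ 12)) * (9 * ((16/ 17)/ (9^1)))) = -290424960/ 177453497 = -1.64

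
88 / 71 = 1.24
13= 13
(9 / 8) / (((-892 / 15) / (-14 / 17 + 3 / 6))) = 1485 / 242624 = 0.01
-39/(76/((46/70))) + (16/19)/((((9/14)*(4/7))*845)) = -0.33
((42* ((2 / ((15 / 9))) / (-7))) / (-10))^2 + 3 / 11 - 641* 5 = -22028936 / 6875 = -3204.21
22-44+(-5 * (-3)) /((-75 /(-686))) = 576 /5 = 115.20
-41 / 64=-0.64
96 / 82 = 48 / 41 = 1.17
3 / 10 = 0.30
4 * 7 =28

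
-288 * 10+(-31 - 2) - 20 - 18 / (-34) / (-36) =-199445 / 68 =-2933.01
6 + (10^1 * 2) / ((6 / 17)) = 188 / 3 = 62.67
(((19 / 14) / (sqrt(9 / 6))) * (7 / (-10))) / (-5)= 19 * sqrt(6) / 300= 0.16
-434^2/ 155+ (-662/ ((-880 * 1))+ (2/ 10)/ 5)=-2671697/ 2200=-1214.41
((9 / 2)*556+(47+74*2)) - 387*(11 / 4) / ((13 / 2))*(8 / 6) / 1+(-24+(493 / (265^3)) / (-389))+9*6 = 236090207342216 / 94108873625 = 2508.69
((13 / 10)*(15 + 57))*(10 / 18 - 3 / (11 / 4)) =-50.11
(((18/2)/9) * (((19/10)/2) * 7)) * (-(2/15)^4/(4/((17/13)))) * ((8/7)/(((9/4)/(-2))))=20672/29615625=0.00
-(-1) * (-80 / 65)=-16 / 13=-1.23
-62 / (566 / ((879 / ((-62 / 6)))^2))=-6953769 / 8773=-792.63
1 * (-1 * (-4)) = 4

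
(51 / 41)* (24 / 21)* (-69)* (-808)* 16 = 363949056 / 287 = 1268115.18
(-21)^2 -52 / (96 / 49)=9947 / 24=414.46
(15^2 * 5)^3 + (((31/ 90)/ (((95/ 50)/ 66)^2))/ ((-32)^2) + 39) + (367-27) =65792267531587/ 46208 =1423828504.41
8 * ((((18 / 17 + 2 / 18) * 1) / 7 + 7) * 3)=61408 / 357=172.01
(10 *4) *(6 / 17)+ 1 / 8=1937 / 136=14.24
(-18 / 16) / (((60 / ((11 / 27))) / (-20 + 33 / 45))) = 3179 / 21600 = 0.15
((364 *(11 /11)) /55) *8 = 52.95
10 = 10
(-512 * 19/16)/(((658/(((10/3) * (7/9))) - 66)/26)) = -79040/939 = -84.17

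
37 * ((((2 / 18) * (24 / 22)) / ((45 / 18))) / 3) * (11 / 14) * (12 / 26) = 296 / 1365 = 0.22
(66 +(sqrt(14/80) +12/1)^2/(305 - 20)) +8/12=67.21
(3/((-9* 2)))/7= -1/42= -0.02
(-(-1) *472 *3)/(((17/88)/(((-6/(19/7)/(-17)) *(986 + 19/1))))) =5259703680/5491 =957877.20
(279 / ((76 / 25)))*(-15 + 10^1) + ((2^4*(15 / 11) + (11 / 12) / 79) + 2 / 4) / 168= -2181426965 / 4755168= -458.75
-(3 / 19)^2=-9 / 361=-0.02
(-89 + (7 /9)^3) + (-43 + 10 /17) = -1622755 /12393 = -130.94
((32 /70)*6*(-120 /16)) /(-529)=144 /3703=0.04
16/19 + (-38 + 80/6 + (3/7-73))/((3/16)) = -619760/1197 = -517.76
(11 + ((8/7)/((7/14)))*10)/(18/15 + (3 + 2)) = 1185/217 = 5.46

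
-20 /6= -10 /3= -3.33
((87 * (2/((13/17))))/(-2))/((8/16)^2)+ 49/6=-34859/78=-446.91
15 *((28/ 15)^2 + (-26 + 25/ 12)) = -18389/ 60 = -306.48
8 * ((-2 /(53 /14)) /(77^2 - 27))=-112 /156403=-0.00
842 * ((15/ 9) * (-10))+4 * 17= -41896/ 3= -13965.33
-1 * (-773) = 773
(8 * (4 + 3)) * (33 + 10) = 2408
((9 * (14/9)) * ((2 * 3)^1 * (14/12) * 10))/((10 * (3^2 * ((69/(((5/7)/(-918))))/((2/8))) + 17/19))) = -9310/303281411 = -0.00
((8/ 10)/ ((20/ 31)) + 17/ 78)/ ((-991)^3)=-0.00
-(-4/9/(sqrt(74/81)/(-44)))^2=-15488/37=-418.59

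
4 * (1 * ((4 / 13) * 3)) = 48 / 13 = 3.69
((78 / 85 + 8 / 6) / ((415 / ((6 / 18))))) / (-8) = -287 / 1269900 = -0.00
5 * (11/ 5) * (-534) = -5874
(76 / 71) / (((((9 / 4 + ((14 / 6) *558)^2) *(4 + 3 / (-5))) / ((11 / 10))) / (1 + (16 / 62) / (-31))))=1593416 / 7865261999775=0.00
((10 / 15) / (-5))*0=0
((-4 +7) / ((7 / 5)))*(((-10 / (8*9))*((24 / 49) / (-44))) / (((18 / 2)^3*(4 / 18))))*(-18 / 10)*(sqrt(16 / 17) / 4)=-5*sqrt(17) / 2309076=-0.00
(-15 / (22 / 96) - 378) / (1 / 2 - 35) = 3252 / 253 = 12.85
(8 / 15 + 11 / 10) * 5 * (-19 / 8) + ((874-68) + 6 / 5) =189073 / 240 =787.80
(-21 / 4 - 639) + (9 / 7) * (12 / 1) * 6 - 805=-1356.68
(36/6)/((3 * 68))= 1/34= 0.03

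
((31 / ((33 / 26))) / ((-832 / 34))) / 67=-527 / 35376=-0.01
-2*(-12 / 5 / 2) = 12 / 5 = 2.40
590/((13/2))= 90.77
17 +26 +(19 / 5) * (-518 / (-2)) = 5136 / 5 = 1027.20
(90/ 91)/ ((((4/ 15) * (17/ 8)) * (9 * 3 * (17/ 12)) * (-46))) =-600/ 604877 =-0.00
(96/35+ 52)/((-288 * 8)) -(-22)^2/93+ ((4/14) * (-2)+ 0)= -3624449/624960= -5.80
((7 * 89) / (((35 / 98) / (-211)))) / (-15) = 1840342 / 75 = 24537.89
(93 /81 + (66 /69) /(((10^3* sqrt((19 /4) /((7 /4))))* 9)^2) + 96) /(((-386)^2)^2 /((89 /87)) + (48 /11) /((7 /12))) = 11782887155027681 /2632059222152003928000000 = 0.00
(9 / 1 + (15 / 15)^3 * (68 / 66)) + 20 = 991 / 33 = 30.03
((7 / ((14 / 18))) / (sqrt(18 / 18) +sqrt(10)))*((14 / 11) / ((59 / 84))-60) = 37764 / 649-37764*sqrt(10) / 649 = -125.82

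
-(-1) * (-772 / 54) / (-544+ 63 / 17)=0.03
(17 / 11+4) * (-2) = -122 / 11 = -11.09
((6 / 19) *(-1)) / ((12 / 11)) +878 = 33353 / 38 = 877.71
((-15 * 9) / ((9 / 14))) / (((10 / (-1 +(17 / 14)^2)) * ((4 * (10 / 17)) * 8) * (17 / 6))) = -837 / 4480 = -0.19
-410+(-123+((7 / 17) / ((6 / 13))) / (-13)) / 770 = -32213953 / 78540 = -410.16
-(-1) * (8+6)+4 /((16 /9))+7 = 93 /4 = 23.25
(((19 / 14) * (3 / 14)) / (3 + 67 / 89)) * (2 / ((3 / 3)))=5073 / 32732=0.15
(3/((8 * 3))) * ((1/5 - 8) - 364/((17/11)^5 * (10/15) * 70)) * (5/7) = -2201979/2839714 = -0.78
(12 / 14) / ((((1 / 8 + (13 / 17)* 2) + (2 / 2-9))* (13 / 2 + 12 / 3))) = -544 / 42287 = -0.01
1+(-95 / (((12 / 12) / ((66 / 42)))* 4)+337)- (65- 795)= 28859 / 28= 1030.68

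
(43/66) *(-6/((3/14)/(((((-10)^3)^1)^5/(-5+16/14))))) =-4214000000000000000/891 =-4729517396184062.85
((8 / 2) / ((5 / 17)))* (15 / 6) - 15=19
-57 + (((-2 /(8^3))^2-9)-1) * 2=-2523135 /32768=-77.00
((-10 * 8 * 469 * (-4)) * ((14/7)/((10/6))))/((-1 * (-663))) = 60032/221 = 271.64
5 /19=0.26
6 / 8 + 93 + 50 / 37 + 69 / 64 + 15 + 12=291689 / 2368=123.18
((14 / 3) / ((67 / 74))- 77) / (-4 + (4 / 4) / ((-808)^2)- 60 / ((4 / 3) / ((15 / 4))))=9428009024 / 22669233255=0.42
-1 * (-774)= 774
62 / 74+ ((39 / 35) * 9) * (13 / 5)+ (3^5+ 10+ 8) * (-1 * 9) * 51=-775524269 / 6475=-119772.09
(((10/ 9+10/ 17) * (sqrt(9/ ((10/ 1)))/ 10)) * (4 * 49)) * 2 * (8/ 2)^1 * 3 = 20384 * sqrt(10)/ 85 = 758.35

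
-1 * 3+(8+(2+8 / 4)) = 9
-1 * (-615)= 615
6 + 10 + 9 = 25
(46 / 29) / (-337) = -0.00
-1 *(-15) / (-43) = -15 / 43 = -0.35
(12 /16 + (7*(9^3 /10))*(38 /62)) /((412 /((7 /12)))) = 453551 /1021760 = 0.44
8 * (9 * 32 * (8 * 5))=92160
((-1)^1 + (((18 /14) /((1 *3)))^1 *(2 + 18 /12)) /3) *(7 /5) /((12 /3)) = -7 /40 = -0.18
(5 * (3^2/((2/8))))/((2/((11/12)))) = 165/2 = 82.50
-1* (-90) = 90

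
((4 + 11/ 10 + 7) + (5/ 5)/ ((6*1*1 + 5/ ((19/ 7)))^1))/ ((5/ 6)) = 14.67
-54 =-54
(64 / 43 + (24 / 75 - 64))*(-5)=310.96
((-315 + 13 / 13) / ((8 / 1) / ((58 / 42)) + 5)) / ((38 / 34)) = -154802 / 5947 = -26.03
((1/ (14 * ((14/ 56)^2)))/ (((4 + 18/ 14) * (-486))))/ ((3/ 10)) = -40/ 26973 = -0.00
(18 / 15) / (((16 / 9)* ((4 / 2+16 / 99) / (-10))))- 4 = -6097 / 856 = -7.12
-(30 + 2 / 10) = -151 / 5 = -30.20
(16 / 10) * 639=5112 / 5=1022.40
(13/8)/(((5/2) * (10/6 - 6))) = -3/20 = -0.15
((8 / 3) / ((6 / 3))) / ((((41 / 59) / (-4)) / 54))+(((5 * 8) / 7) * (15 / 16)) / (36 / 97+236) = -414.42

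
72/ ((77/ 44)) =288/ 7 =41.14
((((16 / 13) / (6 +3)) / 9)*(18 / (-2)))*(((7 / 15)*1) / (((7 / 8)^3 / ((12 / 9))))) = -32768 / 257985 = -0.13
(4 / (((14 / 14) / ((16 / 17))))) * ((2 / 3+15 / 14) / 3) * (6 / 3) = 4672 / 1071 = 4.36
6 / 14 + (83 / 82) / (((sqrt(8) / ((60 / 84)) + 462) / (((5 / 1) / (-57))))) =2075 * sqrt(2) / 1781364228 + 254366479 / 593788076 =0.43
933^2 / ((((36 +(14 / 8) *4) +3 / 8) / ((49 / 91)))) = 48747384 / 4511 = 10806.34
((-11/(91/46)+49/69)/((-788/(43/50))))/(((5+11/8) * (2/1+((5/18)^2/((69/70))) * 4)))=7071651/19699621760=0.00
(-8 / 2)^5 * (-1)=1024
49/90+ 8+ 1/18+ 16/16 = 48/5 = 9.60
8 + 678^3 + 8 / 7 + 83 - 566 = 2181656947 / 7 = 311665278.14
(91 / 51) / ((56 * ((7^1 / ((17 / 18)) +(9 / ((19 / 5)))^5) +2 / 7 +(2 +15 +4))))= 225325009 / 729953399040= 0.00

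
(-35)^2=1225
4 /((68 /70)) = 70 /17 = 4.12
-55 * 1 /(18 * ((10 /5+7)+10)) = -55 /342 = -0.16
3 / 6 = 0.50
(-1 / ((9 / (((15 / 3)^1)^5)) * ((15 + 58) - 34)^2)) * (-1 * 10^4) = 31250000 / 13689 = 2282.85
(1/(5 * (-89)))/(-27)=1/12015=0.00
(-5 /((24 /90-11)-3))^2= 5625 /42436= 0.13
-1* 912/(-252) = 76/21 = 3.62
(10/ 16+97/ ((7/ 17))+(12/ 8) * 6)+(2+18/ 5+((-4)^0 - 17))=65743/ 280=234.80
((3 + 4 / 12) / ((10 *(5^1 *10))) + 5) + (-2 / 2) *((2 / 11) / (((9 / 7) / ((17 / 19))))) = 458977 / 94050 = 4.88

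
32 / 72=4 / 9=0.44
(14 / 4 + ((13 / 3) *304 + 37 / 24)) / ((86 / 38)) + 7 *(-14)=167289 / 344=486.31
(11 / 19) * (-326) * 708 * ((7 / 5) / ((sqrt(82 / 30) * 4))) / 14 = -317361 * sqrt(615) / 3895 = -2020.62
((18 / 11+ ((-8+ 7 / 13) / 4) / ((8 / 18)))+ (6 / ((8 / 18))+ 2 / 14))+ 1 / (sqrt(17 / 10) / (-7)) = 177491 / 16016 - 7 *sqrt(170) / 17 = 5.71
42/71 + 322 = 22904/71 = 322.59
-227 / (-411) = 227 / 411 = 0.55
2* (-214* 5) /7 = -2140 /7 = -305.71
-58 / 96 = -0.60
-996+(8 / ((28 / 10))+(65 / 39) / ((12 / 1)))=-250237 / 252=-993.00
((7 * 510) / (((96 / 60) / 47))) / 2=419475 / 8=52434.38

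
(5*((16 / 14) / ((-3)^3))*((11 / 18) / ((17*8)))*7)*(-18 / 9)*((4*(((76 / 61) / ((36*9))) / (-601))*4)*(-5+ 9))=-66880 / 12267173871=-0.00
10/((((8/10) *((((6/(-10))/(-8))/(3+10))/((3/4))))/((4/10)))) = 650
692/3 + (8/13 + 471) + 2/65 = 136951/195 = 702.31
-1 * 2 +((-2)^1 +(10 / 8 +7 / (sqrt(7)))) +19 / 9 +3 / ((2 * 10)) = -22 / 45 +sqrt(7) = 2.16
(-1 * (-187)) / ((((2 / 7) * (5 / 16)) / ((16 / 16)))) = 10472 / 5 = 2094.40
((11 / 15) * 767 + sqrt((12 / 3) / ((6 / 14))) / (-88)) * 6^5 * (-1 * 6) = -131212224 / 5 + 3888 * sqrt(21) / 11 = -26240825.07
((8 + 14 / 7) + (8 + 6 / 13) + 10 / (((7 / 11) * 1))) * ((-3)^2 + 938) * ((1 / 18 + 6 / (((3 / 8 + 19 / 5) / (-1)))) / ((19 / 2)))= -12231291010 / 2598687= -4706.72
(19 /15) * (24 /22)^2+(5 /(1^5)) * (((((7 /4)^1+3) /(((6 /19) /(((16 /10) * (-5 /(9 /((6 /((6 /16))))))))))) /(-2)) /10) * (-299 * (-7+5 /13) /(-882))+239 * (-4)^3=-111041481556 /7203735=-15414.43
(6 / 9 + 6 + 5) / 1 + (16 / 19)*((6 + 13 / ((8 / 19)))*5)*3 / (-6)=-3760 / 57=-65.96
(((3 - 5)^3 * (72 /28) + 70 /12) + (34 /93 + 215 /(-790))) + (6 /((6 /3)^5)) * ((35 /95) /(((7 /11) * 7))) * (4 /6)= -114399503 /7817208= -14.63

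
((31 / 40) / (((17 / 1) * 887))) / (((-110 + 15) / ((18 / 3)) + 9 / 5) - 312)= -93 / 589950796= -0.00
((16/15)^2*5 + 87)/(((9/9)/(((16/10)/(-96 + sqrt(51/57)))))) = -20287744/13131525 - 33368*sqrt(323)/39394575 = -1.56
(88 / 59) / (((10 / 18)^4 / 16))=9237888 / 36875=250.52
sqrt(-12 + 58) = sqrt(46) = 6.78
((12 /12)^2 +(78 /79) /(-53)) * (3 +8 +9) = 82180 /4187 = 19.63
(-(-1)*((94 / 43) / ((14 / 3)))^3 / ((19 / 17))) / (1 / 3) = 142964271 / 518147119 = 0.28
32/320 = 0.10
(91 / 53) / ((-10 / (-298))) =13559 / 265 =51.17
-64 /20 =-16 /5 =-3.20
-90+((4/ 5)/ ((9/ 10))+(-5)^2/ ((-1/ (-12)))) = 1898/ 9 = 210.89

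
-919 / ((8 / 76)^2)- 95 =-332139 / 4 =-83034.75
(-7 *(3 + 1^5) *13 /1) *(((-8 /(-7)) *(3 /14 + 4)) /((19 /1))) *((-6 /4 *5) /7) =92040 /931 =98.86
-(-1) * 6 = 6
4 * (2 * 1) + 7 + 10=25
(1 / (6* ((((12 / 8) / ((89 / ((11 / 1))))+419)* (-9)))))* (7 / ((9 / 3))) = -623 / 6043815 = -0.00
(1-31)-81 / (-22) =-579 / 22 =-26.32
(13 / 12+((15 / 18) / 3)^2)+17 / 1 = 1471 / 81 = 18.16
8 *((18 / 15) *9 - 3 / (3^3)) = 3848 / 45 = 85.51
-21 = -21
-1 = -1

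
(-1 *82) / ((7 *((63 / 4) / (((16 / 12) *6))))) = -2624 / 441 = -5.95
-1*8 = -8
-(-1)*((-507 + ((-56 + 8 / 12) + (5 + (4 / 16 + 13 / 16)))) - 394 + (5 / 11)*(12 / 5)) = -501167 / 528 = -949.18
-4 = -4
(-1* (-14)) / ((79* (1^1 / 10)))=140 / 79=1.77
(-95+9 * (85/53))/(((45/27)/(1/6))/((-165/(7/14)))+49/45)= -1056825/13886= -76.11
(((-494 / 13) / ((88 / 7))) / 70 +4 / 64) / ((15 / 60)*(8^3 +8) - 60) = 17 / 61600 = 0.00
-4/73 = -0.05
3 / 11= 0.27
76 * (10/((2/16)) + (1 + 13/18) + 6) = 6666.89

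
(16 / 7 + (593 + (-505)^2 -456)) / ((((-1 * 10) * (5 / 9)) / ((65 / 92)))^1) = -20897955 / 644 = -32450.24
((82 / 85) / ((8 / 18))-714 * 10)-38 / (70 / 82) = -8546989 / 1190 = -7182.34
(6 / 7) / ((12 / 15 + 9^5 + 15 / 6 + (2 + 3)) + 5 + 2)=20 / 1378167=0.00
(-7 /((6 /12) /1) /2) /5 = -7 /5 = -1.40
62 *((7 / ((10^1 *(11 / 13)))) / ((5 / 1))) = 2821 / 275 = 10.26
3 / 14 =0.21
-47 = -47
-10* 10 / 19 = -100 / 19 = -5.26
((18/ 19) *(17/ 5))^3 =28652616/ 857375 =33.42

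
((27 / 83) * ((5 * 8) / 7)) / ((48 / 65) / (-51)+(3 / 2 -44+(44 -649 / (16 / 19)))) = -19094400 / 7901304271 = -0.00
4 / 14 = 0.29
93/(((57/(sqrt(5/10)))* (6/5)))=155* sqrt(2)/228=0.96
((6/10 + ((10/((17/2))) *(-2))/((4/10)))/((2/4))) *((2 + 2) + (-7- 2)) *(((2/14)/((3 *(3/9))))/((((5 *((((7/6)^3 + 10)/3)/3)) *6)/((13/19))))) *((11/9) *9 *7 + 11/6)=298177308/28296415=10.54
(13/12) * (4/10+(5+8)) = 871/60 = 14.52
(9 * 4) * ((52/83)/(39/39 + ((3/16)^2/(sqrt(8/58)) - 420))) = -205617364992/3819847616105 - 8626176 * sqrt(29)/3819847616105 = -0.05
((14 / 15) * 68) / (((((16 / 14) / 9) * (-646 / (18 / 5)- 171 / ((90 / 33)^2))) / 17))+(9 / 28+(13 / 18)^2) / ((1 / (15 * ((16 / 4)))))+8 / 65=19546302292 / 2238216435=8.73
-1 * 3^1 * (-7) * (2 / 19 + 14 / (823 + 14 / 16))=107170 / 41743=2.57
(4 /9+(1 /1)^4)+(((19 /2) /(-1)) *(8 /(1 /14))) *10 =-95747 /9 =-10638.56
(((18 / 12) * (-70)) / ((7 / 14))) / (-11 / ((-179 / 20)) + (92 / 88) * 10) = -82698 / 4601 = -17.97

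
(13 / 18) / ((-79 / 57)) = -247 / 474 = -0.52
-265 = -265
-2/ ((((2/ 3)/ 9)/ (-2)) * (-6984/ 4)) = -3/ 97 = -0.03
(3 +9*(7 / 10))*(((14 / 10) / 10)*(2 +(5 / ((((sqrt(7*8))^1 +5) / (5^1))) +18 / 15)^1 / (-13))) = 93849 / 32500-21*sqrt(14) / 130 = 2.28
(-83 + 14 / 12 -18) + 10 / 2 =-569 / 6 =-94.83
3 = 3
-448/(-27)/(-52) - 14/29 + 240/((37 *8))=3376/376623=0.01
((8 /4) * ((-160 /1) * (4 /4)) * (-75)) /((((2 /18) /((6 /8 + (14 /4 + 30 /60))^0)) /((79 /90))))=189600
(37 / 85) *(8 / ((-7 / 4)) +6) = 74 / 119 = 0.62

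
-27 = -27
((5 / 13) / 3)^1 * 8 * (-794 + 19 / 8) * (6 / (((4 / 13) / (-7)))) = 221655 / 2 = 110827.50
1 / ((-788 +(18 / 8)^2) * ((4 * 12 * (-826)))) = 1 / 31041906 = 0.00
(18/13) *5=90/13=6.92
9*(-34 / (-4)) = 153 / 2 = 76.50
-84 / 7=-12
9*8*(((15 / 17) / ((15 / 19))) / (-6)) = -228 / 17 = -13.41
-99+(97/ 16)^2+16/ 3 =-43709/ 768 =-56.91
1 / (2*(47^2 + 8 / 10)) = 5 / 22098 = 0.00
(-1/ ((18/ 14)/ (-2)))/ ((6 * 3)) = 7/ 81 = 0.09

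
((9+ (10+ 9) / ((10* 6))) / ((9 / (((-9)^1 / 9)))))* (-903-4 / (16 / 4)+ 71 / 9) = 901667 / 972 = 927.64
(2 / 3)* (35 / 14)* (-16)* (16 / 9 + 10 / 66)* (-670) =10237600 / 297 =34470.03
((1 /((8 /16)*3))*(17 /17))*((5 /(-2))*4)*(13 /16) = -65 /12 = -5.42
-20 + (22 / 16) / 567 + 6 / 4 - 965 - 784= -8017369 / 4536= -1767.50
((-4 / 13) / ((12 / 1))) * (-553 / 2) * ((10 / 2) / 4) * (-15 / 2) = -13825 / 208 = -66.47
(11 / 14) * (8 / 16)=11 / 28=0.39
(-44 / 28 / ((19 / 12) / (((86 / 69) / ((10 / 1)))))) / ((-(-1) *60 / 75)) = -473 / 3059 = -0.15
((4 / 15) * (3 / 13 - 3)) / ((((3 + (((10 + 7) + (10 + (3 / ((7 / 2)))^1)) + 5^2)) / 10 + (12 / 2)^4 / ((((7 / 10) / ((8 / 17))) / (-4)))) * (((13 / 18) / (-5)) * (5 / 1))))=-205632 / 699753457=-0.00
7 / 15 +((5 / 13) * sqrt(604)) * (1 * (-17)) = 7 / 15 - 170 * sqrt(151) / 13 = -160.23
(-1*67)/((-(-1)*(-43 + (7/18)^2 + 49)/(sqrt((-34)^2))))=-738072/1993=-370.33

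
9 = 9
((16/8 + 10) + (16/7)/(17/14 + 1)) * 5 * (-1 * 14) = -28280/31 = -912.26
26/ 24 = 13/ 12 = 1.08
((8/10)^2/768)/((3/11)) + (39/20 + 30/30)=10631/3600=2.95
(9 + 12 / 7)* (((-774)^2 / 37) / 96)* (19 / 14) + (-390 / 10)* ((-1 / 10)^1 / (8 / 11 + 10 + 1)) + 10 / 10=15303469917 / 6236720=2453.77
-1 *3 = -3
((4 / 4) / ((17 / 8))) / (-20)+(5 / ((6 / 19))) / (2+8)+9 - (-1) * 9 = 19951 / 1020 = 19.56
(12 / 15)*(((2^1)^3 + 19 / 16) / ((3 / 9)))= 441 / 20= 22.05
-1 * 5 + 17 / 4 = -3 / 4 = -0.75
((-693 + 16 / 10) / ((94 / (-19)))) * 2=65683 / 235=279.50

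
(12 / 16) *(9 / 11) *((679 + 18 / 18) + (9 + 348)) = 27999 / 44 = 636.34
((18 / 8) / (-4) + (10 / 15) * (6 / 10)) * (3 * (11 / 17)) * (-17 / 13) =33 / 80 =0.41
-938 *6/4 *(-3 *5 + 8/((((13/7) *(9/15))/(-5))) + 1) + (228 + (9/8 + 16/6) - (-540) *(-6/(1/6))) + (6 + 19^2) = 16025719/312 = 51364.48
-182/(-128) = 91/64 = 1.42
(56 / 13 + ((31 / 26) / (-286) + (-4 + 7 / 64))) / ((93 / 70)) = 573125 / 1844128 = 0.31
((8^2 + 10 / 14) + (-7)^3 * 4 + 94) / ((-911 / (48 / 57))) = 7152 / 6377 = 1.12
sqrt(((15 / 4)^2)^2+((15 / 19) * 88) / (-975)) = sqrt(77186693545) / 19760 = 14.06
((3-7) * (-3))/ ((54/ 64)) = 128/ 9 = 14.22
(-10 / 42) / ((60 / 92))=-23 / 63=-0.37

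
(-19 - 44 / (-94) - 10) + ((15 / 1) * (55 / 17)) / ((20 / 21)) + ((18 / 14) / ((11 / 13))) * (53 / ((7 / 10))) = 236812473 / 1722644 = 137.47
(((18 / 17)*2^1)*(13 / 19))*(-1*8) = -3744 / 323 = -11.59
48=48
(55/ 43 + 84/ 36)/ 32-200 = -412567/ 2064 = -199.89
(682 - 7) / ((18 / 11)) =825 / 2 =412.50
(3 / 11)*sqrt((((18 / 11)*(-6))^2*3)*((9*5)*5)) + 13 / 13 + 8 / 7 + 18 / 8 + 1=151 / 28 + 4860*sqrt(3) / 121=74.96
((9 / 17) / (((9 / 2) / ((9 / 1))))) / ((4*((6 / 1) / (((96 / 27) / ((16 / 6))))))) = 1 / 17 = 0.06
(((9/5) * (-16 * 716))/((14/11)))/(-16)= 35442/35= 1012.63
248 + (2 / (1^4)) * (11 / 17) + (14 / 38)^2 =1530751 / 6137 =249.43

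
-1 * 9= -9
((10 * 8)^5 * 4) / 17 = 13107200000 / 17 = 771011764.71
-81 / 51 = -27 / 17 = -1.59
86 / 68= 1.26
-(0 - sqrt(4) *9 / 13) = 18 / 13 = 1.38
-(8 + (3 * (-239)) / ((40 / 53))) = 37681 / 40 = 942.02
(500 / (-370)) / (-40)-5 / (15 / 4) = -577 / 444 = -1.30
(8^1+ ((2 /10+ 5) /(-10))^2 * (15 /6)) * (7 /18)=1687 /500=3.37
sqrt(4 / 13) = 2 * sqrt(13) / 13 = 0.55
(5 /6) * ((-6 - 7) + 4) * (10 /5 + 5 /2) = -135 /4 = -33.75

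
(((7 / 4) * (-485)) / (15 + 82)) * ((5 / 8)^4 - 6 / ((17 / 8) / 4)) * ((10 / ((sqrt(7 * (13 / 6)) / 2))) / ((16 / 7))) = 135766225 * sqrt(546) / 14483456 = 219.04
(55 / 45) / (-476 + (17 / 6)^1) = -22 / 8517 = -0.00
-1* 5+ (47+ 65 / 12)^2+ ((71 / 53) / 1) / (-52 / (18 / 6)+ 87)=4374570589 / 1595088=2742.53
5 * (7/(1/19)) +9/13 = 8654/13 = 665.69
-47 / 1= -47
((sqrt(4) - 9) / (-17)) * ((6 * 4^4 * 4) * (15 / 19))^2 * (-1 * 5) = -297271296000 / 6137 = -48439187.88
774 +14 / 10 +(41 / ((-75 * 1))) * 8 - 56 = 53627 / 75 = 715.03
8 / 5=1.60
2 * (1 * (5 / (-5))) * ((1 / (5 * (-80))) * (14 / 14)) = 1 / 200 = 0.00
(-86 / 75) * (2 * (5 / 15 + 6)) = -3268 / 225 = -14.52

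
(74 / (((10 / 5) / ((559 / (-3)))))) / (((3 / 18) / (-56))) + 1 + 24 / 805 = 2316497.03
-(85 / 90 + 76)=-1385 / 18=-76.94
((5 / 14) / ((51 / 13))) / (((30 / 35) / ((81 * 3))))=1755 / 68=25.81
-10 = -10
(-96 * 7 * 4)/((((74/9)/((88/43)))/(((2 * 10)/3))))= -7096320/1591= -4460.29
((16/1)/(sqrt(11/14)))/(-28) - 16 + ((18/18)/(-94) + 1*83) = 6297/94 - 4*sqrt(154)/77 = 66.34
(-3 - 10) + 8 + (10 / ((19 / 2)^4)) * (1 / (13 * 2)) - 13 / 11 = -115202884 / 18635903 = -6.18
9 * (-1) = -9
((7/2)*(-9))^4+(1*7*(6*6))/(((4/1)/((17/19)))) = 984616.43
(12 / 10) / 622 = 3 / 1555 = 0.00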